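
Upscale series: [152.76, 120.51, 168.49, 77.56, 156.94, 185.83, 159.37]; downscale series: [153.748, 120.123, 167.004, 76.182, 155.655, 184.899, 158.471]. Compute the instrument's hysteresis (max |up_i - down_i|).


|152.76 - 153.748| = 0.9880
|120.51 - 120.123| = 0.3870
|168.49 - 167.004| = 1.4860
|77.56 - 76.182| = 1.3780
|156.94 - 155.655| = 1.2850
|185.83 - 184.899| = 0.9310
|159.37 - 158.471| = 0.8990
hysteresis = max(diffs) = 1.4860

1.4860


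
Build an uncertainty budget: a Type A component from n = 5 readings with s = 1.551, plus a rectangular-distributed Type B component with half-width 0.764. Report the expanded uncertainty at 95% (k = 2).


u_A = s / sqrt(n) = 1.551 / sqrt(5) = 0.69362829
u_B = half_width / sqrt(3) = 0.764 / sqrt(3) = 0.44109561
uc = sqrt(u_A^2 + u_B^2) = sqrt(0.69362829^2 + 0.44109561^2) = 0.82200094
U = k * uc = 2 * 0.82200094
U = 1.6440

1.6440


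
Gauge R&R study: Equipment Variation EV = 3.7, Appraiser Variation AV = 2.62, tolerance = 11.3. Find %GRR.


GRR = sqrt(EV^2 + AV^2) = sqrt(3.7^2 + 2.62^2) = 4.5336961
%GRR = GRR / tol * 100 = 4.5336961 / 11.3 * 100
%GRR = 40.1212

40.1212


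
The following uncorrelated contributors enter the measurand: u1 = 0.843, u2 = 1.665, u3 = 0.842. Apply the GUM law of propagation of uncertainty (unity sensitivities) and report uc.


uc = sqrt(0.843^2 + 1.665^2 + 0.842^2)
uc = sqrt(4.191838)
uc = 2.0474

2.0474


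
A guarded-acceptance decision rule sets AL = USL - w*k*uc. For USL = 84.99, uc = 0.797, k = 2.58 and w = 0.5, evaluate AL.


U = k * uc = 2.58 * 0.797 = 2.05626
guard band g = w * U = 0.5 * 2.05626 = 1.02813
AL = USL - g = 84.99 - 1.02813
AL = 83.9619

83.9619


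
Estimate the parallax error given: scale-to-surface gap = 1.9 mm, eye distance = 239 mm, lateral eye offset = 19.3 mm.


error = h * offset / d
= 1.9 * 19.3 / 239
= 0.1534

0.1534


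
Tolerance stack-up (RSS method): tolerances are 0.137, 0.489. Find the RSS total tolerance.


RSS = sqrt(0.137^2 + 0.489^2)
= sqrt(0.25789)
= 0.5078

0.5078


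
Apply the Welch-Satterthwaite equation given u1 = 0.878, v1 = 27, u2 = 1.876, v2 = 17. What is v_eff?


uc = sqrt(u1^2 + u2^2) = sqrt(0.878^2 + 1.876^2) = 2.0712943
v_eff = uc^4 / (u1^4/v1 + u2^4/v2)
= 2.0712943^4 / (0.878^4/27 + 1.876^4/17)
= 18.406332 / 0.75059838
v_eff = 24.5222

24.5222


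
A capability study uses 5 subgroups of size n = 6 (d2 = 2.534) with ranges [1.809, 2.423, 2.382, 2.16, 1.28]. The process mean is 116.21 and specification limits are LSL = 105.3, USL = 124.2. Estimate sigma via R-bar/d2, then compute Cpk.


R_bar = (1.809 + 2.423 + 2.382 + 2.16 + 1.28) / 5 = 2.0108
sigma = R_bar / d2 = 2.0108 / 2.534 = 0.79352802
Cp = (USL - LSL)/(6*sigma) = (124.2 - 105.3)/(6*0.79352802) = 3.9696
Cpu = (124.2 - 116.21)/(3*0.79352802) = 3.3563
Cpl = (116.21 - 105.3)/(3*0.79352802) = 4.5829
Cpk = min(Cpu, Cpl) = 3.3563

3.3563


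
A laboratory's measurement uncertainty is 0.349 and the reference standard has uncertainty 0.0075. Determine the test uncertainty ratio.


TUR = u_lab / u_ref
= 0.349 / 0.0075
= 46.5333

46.5333


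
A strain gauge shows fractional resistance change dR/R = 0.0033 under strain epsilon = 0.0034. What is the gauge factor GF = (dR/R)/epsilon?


GF = (dR/R) / epsilon
= 0.0033 / 0.0034
= 0.9706

0.9706


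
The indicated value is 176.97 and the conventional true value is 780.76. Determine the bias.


Systematic error = measured - true
= 176.97 - 780.76
= -603.7900

-603.7900


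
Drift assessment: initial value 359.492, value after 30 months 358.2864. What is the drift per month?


rate = (v2 - v1) / months
= (358.2864 - 359.492) / 30
= -1.2056 / 30
= -0.0402

-0.0402


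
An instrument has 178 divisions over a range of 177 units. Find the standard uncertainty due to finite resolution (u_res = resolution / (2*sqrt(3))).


resolution = range / divisions
resolution = 177 / 178 = 0.99438202
u_res = resolution / (2*sqrt(3))
u_res = 0.99438202 / 3.4641016
u_res = 0.2871

0.2871


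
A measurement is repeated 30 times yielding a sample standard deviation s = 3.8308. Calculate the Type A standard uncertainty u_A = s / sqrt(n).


u_A = s / sqrt(n)
u_A = 3.8308 / sqrt(30)
u_A = 3.8308 / 5.4772256
u_A = 0.6994

0.6994


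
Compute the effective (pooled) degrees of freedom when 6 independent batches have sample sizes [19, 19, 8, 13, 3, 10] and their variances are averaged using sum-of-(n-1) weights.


nu = sum_i (n_i - 1)
nu = ((19 - 1) + (19 - 1) + (8 - 1) + (13 - 1) + (3 - 1) + (10 - 1))
nu = 18 + 18 + 7 + 12 + 2 + 9
nu = 66

66


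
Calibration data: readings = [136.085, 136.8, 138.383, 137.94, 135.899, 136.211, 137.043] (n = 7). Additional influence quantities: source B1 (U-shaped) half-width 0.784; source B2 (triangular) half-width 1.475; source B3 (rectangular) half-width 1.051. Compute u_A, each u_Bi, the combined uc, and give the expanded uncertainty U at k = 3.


mean = (136.085 + 136.8 + 138.383 + 137.94 + 135.899 + 136.211 + 137.043) / 7 = 136.9087143
s = sqrt(sum((x - mean)^2)/(n-1)) = 0.95321853
u_A = s / sqrt(n) = 0.95321853 / sqrt(7) = 0.36028274
u_B1 = 0.784 / sqrt(2) = 0.55437172
u_B2 = 1.475 / sqrt(6) = 0.60216623
u_B3 = 1.051 / sqrt(3) = 0.60679513
uc = sqrt(0.36028274^2 + 0.55437172^2 + 0.60216623^2 + 0.60679513^2) = 1.0807109
U = k * uc = 3 * 1.0807109
U = 3.2421

3.2421


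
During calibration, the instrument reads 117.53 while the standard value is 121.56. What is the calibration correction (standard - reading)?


Correction = standard - reading
= 121.56 - 117.53
= 4.0300

4.0300


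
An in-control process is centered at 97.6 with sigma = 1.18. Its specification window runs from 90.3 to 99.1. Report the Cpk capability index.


Cpu = (USL - mean) / (3*sigma) = (99.1 - 97.6) / (3*1.18) = 0.4237
Cpl = (mean - LSL) / (3*sigma) = (97.6 - 90.3) / (3*1.18) = 2.0621
Cpk = min(Cpu, Cpl) = 0.4237

0.4237


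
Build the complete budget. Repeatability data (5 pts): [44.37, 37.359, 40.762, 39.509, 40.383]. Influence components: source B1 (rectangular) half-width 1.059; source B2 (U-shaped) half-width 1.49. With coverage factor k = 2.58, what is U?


mean = (44.37 + 37.359 + 40.762 + 39.509 + 40.383) / 5 = 40.4766
s = sqrt(sum((x - mean)^2)/(n-1)) = 2.5448211
u_A = s / sqrt(n) = 2.5448211 / sqrt(5) = 1.1380786
u_B1 = 1.059 / sqrt(3) = 0.61141394
u_B2 = 1.49 / sqrt(2) = 1.0535891
uc = sqrt(1.1380786^2 + 0.61141394^2 + 1.0535891^2) = 1.6670633
U = k * uc = 2.58 * 1.6670633
U = 4.3010

4.3010


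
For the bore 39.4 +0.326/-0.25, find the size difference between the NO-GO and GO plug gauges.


GO = nominal - lower_tol (smallest hole = maximum material condition)
GO = 39.4 - 0.25 = 39.15
NO-GO = nominal + upper_tol (largest hole = least material condition)
NO-GO = 39.4 + 0.326 = 39.726
spread = NO-GO - GO = 39.726 - 39.15 = 0.5760

0.5760


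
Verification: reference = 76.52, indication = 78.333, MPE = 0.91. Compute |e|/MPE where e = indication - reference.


e = indication - reference = 78.333 - 76.52 = 1.8130
|e| = 1.8130
ratio = |e| / MPE = 1.8130 / 0.91
ratio = 1.9923

1.9923


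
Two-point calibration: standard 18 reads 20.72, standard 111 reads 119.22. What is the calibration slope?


slope = (y2 - y1) / (x2 - x1)
= (119.22 - 20.72) / (111 - 18)
= 98.5000 / 93
= 1.0591

1.0591


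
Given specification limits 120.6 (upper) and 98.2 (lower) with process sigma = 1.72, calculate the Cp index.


Cp = (USL - LSL) / (6 * sigma)
= (120.6 - 98.2) / (6 * 1.72)
= 22.4000 / 10.3200
= 2.1705

2.1705


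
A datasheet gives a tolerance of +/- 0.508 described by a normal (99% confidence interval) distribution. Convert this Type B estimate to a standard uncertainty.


u_B = half_width / 2.576
u_B = 0.508 / 2.576
u_B = 0.1972

0.1972


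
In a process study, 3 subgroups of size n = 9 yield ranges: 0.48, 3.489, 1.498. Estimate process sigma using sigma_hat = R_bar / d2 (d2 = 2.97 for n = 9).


R_bar = (0.48 + 3.489 + 1.498) / 3
R_bar = 5.467 / 3 = 1.8223333
sigma_hat = R_bar / d2 = 1.8223333 / 2.97 = 0.6136

0.6136


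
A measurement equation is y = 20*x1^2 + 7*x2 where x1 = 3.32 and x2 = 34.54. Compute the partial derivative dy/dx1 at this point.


y = 20*x1^2 + 7*x2
dy/dx1 = 2*20*x1
Evaluate at x1 = 3.32: c1 = 40 * 3.32
c1 = 132.8000

132.8000


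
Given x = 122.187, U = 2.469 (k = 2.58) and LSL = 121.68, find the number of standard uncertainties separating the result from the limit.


u = U / k = 2.469 / 2.58 = 0.95697674
margin = |LSL - x| = |121.68 - 122.187| = 0.507
z = margin / u = 0.507 / 0.95697674
z = 0.5298

0.5298


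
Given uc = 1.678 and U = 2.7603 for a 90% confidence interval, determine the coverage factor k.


k = U / uc
k = 2.7603 / 1.678
k = 1.645

1.645


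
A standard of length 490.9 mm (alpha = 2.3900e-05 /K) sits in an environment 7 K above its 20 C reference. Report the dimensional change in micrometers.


dL = L * alpha * dT
= 490.9 * 2.3900e-05 * 7
= 0.0821276 mm
dL_um = 0.0821276 * 1000 = 82.1276 um

82.1276


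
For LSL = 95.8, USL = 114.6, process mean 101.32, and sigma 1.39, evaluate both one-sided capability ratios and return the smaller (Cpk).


Cpu = (USL - mean) / (3*sigma) = (114.6 - 101.32) / (3*1.39) = 3.1847
Cpl = (mean - LSL) / (3*sigma) = (101.32 - 95.8) / (3*1.39) = 1.3237
Cpk = min(Cpu, Cpl) = 1.3237

1.3237


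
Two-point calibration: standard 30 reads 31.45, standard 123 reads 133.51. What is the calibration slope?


slope = (y2 - y1) / (x2 - x1)
= (133.51 - 31.45) / (123 - 30)
= 102.0600 / 93
= 1.0974

1.0974


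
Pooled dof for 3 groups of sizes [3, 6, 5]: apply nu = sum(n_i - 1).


nu = sum_i (n_i - 1)
nu = ((3 - 1) + (6 - 1) + (5 - 1))
nu = 2 + 5 + 4
nu = 11

11


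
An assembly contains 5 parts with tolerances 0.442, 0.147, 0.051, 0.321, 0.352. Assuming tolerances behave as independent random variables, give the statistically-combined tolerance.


RSS = sqrt(0.442^2 + 0.147^2 + 0.051^2 + 0.321^2 + 0.352^2)
= sqrt(0.446519)
= 0.6682

0.6682


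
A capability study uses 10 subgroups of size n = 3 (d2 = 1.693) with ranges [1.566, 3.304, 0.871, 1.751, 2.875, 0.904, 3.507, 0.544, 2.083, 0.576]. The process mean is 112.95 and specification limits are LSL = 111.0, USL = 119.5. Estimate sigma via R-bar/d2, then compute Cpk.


R_bar = (1.566 + 3.304 + 0.871 + 1.751 + 2.875 + 0.904 + 3.507 + 0.544 + 2.083 + 0.576) / 10 = 1.7981
sigma = R_bar / d2 = 1.7981 / 1.693 = 1.0620791
Cp = (USL - LSL)/(6*sigma) = (119.5 - 111.0)/(6*1.0620791) = 1.3339
Cpu = (119.5 - 112.95)/(3*1.0620791) = 2.0557
Cpl = (112.95 - 111.0)/(3*1.0620791) = 0.6120
Cpk = min(Cpu, Cpl) = 0.6120

0.6120


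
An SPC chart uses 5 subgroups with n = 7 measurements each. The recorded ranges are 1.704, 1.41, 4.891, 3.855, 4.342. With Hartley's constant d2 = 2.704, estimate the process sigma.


R_bar = (1.704 + 1.41 + 4.891 + 3.855 + 4.342) / 5
R_bar = 16.202 / 5 = 3.2404
sigma_hat = R_bar / d2 = 3.2404 / 2.704 = 1.1984

1.1984


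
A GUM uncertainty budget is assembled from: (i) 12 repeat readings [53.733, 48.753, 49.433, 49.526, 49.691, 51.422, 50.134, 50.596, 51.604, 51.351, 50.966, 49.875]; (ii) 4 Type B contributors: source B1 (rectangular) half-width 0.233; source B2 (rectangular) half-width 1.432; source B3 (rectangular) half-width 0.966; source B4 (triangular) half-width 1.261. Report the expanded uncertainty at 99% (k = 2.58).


mean = (53.733 + 48.753 + 49.433 + 49.526 + 49.691 + 51.422 + 50.134 + 50.596 + 51.604 + 51.351 + 50.966 + 49.875) / 12 = 50.59033333
s = sqrt(sum((x - mean)^2)/(n-1)) = 1.3379794
u_A = s / sqrt(n) = 1.3379794 / sqrt(12) = 0.38624138
u_B1 = 0.233 / sqrt(3) = 0.13452261
u_B2 = 1.432 / sqrt(3) = 0.82676559
u_B3 = 0.966 / sqrt(3) = 0.55772036
u_B4 = 1.261 / sqrt(6) = 0.51480109
uc = sqrt(0.38624138^2 + 0.13452261^2 + 0.82676559^2 + 0.55772036^2 + 0.51480109^2) = 1.1945259
U = k * uc = 2.58 * 1.1945259
U = 3.0819

3.0819


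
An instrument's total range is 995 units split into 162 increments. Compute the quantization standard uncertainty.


resolution = range / divisions
resolution = 995 / 162 = 6.1419753
u_res = resolution / (2*sqrt(3))
u_res = 6.1419753 / 3.4641016
u_res = 1.7730

1.7730


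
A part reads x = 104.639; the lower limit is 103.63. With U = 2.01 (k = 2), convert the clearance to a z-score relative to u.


u = U / k = 2.01 / 2 = 1.005
margin = |LSL - x| = |103.63 - 104.639| = 1.009
z = margin / u = 1.009 / 1.005
z = 1.0040

1.0040


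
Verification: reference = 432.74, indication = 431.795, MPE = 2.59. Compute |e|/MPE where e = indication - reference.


e = indication - reference = 431.795 - 432.74 = -0.9450
|e| = 0.9450
ratio = |e| / MPE = 0.9450 / 2.59
ratio = 0.3649

0.3649


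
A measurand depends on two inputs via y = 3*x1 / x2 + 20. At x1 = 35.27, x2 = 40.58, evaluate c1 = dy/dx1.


y = 3*x1 / x2 + 20
dy/dx1 = 3/x2
Evaluate at x2 = 40.58: c1 = 3 / 40.58
c1 = 0.0739

0.0739


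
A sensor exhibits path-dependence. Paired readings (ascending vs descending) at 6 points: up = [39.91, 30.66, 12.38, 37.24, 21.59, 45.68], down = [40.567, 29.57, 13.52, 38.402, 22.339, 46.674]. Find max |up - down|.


|39.91 - 40.567| = 0.6570
|30.66 - 29.57| = 1.0900
|12.38 - 13.52| = 1.1400
|37.24 - 38.402| = 1.1620
|21.59 - 22.339| = 0.7490
|45.68 - 46.674| = 0.9940
hysteresis = max(diffs) = 1.1620

1.1620


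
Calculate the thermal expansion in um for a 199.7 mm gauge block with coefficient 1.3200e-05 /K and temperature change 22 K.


dL = L * alpha * dT
= 199.7 * 1.3200e-05 * 22
= 0.0579929 mm
dL_um = 0.0579929 * 1000 = 57.9929 um

57.9929


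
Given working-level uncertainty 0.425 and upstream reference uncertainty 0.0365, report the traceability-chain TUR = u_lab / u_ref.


TUR = u_lab / u_ref
= 0.425 / 0.0365
= 11.6438

11.6438


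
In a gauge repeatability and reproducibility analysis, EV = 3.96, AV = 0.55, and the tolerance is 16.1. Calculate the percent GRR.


GRR = sqrt(EV^2 + AV^2) = sqrt(3.96^2 + 0.55^2) = 3.998012
%GRR = GRR / tol * 100 = 3.998012 / 16.1 * 100
%GRR = 24.8324

24.8324


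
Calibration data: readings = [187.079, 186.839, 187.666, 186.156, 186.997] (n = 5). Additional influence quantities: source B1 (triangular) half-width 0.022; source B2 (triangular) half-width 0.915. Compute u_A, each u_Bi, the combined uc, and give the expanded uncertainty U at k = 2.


mean = (187.079 + 186.839 + 187.666 + 186.156 + 186.997) / 5 = 186.9474
s = sqrt(sum((x - mean)^2)/(n-1)) = 0.54180928
u_A = s / sqrt(n) = 0.54180928 / sqrt(5) = 0.24230448
u_B1 = 0.022 / sqrt(6) = 0.0089814624
u_B2 = 0.915 / sqrt(6) = 0.37354719
uc = sqrt(0.24230448^2 + 0.0089814624^2 + 0.37354719^2) = 0.44534215
U = k * uc = 2 * 0.44534215
U = 0.8907

0.8907


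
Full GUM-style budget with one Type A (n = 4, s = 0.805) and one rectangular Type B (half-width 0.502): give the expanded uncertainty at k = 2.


u_A = s / sqrt(n) = 0.805 / sqrt(4) = 0.4025
u_B = half_width / sqrt(3) = 0.502 / sqrt(3) = 0.28982984
uc = sqrt(u_A^2 + u_B^2) = sqrt(0.4025^2 + 0.28982984^2) = 0.49599152
U = k * uc = 2 * 0.49599152
U = 0.9920

0.9920


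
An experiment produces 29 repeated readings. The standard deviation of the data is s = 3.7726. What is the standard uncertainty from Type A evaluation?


u_A = s / sqrt(n)
u_A = 3.7726 / sqrt(29)
u_A = 3.7726 / 5.3851648
u_A = 0.7006

0.7006


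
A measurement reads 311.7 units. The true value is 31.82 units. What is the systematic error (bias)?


Systematic error = measured - true
= 311.7 - 31.82
= 279.8800

279.8800


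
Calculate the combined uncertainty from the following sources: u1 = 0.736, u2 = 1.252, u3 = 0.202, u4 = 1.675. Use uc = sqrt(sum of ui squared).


uc = sqrt(0.736^2 + 1.252^2 + 0.202^2 + 1.675^2)
uc = sqrt(4.955629)
uc = 2.2261

2.2261


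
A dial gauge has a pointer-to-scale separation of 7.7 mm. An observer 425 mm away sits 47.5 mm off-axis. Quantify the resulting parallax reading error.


error = h * offset / d
= 7.7 * 47.5 / 425
= 0.8606

0.8606


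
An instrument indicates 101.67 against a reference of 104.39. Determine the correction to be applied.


Correction = standard - reading
= 104.39 - 101.67
= 2.7200

2.7200


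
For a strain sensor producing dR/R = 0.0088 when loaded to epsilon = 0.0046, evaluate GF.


GF = (dR/R) / epsilon
= 0.0088 / 0.0046
= 1.9130

1.9130


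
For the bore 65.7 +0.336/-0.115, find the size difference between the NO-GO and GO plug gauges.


GO = nominal - lower_tol (smallest hole = maximum material condition)
GO = 65.7 - 0.115 = 65.585
NO-GO = nominal + upper_tol (largest hole = least material condition)
NO-GO = 65.7 + 0.336 = 66.036
spread = NO-GO - GO = 66.036 - 65.585 = 0.4510

0.4510


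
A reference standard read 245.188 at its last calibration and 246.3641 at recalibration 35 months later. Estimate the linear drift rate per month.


rate = (v2 - v1) / months
= (246.3641 - 245.188) / 35
= 1.1761 / 35
= 0.0336

0.0336


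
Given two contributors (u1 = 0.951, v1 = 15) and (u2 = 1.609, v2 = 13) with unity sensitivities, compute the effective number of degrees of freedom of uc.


uc = sqrt(u1^2 + u2^2) = sqrt(0.951^2 + 1.609^2) = 1.8690324
v_eff = uc^4 / (u1^4/v1 + u2^4/v2)
= 1.8690324^4 / (0.951^4/15 + 1.609^4/13)
= 12.20302 / 0.57009132
v_eff = 21.4054

21.4054


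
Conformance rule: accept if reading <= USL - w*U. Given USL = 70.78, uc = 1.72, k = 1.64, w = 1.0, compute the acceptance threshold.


U = k * uc = 1.64 * 1.72 = 2.8208
guard band g = w * U = 1.0 * 2.8208 = 2.8208
AL = USL - g = 70.78 - 2.8208
AL = 67.9592

67.9592


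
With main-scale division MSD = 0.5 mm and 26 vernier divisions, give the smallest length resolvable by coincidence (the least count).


LC = MSD / n_div
= 0.5 / 26
= 0.0192

0.0192


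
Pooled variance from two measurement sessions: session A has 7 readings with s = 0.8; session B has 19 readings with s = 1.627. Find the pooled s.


s_p = sqrt(((n1-1)*s1^2 + (n2-1)*s2^2) / (n1+n2-2))
numerator = (7-1)*0.8^2 + (19-1)*1.627^2 = 3.84 + 47.648322 = 51.488322
denominator = 7 + 19 - 2 = 24
s_p^2 = 51.488322 / 24 = 2.1453467
s_p = sqrt(2.1453467) = 1.4647

1.4647


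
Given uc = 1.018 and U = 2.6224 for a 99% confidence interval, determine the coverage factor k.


k = U / uc
k = 2.6224 / 1.018
k = 2.576

2.576


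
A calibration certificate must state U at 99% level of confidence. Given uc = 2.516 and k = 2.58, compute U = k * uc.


U = k * uc
U = 2.58 * 2.516
U = 6.4913

6.4913


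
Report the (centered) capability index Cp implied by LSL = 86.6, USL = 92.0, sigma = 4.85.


Cp = (USL - LSL) / (6 * sigma)
= (92.0 - 86.6) / (6 * 4.85)
= 5.4000 / 29.1000
= 0.1856

0.1856


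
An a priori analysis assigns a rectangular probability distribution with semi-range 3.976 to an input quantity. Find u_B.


u_B = half_width / sqrt(3)
u_B = 3.976 / 1.7320508
u_B = 2.2955

2.2955


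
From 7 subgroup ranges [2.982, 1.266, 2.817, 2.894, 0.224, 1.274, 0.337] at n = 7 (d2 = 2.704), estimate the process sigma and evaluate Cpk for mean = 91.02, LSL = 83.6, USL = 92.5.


R_bar = (2.982 + 1.266 + 2.817 + 2.894 + 0.224 + 1.274 + 0.337) / 7 = 1.6848571
sigma = R_bar / d2 = 1.6848571 / 2.704 = 0.62309804
Cp = (USL - LSL)/(6*sigma) = (92.5 - 83.6)/(6*0.62309804) = 2.3806
Cpu = (92.5 - 91.02)/(3*0.62309804) = 0.7917
Cpl = (91.02 - 83.6)/(3*0.62309804) = 3.9694
Cpk = min(Cpu, Cpl) = 0.7917

0.7917


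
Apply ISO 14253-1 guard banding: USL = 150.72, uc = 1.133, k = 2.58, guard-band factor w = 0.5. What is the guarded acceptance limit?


U = k * uc = 2.58 * 1.133 = 2.92314
guard band g = w * U = 0.5 * 2.92314 = 1.46157
AL = USL - g = 150.72 - 1.46157
AL = 149.2584

149.2584


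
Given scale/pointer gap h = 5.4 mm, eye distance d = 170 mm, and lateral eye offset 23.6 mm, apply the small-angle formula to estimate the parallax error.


error = h * offset / d
= 5.4 * 23.6 / 170
= 0.7496

0.7496


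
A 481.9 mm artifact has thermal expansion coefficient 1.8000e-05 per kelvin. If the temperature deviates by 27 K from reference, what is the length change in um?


dL = L * alpha * dT
= 481.9 * 1.8000e-05 * 27
= 0.2342034 mm
dL_um = 0.2342034 * 1000 = 234.2034 um

234.2034


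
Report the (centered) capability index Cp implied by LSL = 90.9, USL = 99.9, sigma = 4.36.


Cp = (USL - LSL) / (6 * sigma)
= (99.9 - 90.9) / (6 * 4.36)
= 9.0000 / 26.1600
= 0.3440

0.3440


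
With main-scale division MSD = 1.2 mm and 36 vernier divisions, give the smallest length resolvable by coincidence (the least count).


LC = MSD / n_div
= 1.2 / 36
= 0.0333

0.0333


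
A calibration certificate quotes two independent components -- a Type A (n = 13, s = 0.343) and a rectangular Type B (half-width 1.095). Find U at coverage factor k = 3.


u_A = s / sqrt(n) = 0.343 / sqrt(13) = 0.095131084
u_B = half_width / sqrt(3) = 1.095 / sqrt(3) = 0.63219854
uc = sqrt(u_A^2 + u_B^2) = sqrt(0.095131084^2 + 0.63219854^2) = 0.63931598
U = k * uc = 3 * 0.63931598
U = 1.9179

1.9179


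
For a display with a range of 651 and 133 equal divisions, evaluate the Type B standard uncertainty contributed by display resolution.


resolution = range / divisions
resolution = 651 / 133 = 4.8947368
u_res = resolution / (2*sqrt(3))
u_res = 4.8947368 / 3.4641016
u_res = 1.4130

1.4130


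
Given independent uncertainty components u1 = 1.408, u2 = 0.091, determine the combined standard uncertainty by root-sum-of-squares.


uc = sqrt(1.408^2 + 0.091^2)
uc = sqrt(1.990745)
uc = 1.4109

1.4109


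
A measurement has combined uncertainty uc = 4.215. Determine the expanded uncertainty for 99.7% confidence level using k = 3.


U = k * uc
U = 3 * 4.215
U = 12.6450

12.6450


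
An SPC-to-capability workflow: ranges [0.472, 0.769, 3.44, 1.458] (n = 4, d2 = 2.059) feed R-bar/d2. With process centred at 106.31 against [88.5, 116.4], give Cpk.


R_bar = (0.472 + 0.769 + 3.44 + 1.458) / 4 = 1.53475
sigma = R_bar / d2 = 1.53475 / 2.059 = 0.74538611
Cp = (USL - LSL)/(6*sigma) = (116.4 - 88.5)/(6*0.74538611) = 6.2384
Cpu = (116.4 - 106.31)/(3*0.74538611) = 4.5122
Cpl = (106.31 - 88.5)/(3*0.74538611) = 7.9646
Cpk = min(Cpu, Cpl) = 4.5122

4.5122


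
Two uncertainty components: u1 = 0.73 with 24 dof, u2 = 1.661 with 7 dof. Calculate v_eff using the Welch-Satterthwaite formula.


uc = sqrt(u1^2 + u2^2) = sqrt(0.73^2 + 1.661^2) = 1.8143376
v_eff = uc^4 / (u1^4/v1 + u2^4/v2)
= 1.8143376^4 / (0.73^4/24 + 1.661^4/7)
= 10.836085 / 1.0992105
v_eff = 9.8581

9.8581


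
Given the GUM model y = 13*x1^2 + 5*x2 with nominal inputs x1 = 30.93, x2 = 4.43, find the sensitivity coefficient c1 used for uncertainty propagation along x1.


y = 13*x1^2 + 5*x2
dy/dx1 = 2*13*x1
Evaluate at x1 = 30.93: c1 = 26 * 30.93
c1 = 804.1800

804.1800


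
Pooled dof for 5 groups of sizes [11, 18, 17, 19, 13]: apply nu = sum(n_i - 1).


nu = sum_i (n_i - 1)
nu = ((11 - 1) + (18 - 1) + (17 - 1) + (19 - 1) + (13 - 1))
nu = 10 + 17 + 16 + 18 + 12
nu = 73

73


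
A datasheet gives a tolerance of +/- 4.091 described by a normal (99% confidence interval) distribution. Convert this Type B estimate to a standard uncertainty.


u_B = half_width / 2.576
u_B = 4.091 / 2.576
u_B = 1.5881

1.5881


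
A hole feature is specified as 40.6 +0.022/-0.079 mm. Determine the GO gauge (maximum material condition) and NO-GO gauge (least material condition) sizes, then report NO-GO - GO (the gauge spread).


GO = nominal - lower_tol (smallest hole = maximum material condition)
GO = 40.6 - 0.079 = 40.521
NO-GO = nominal + upper_tol (largest hole = least material condition)
NO-GO = 40.6 + 0.022 = 40.622
spread = NO-GO - GO = 40.622 - 40.521 = 0.1010

0.1010


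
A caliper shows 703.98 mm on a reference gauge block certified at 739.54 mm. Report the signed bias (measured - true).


Systematic error = measured - true
= 703.98 - 739.54
= -35.5600

-35.5600


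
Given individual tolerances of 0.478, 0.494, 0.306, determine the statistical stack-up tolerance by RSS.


RSS = sqrt(0.478^2 + 0.494^2 + 0.306^2)
= sqrt(0.566156)
= 0.7524

0.7524


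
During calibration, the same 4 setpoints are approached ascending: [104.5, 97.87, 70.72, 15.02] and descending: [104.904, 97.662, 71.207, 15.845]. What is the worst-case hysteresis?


|104.5 - 104.904| = 0.4040
|97.87 - 97.662| = 0.2080
|70.72 - 71.207| = 0.4870
|15.02 - 15.845| = 0.8250
hysteresis = max(diffs) = 0.8250

0.8250


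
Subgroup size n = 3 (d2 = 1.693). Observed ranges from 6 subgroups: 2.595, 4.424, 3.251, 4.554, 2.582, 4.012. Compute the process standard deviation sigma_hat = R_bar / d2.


R_bar = (2.595 + 4.424 + 3.251 + 4.554 + 2.582 + 4.012) / 6
R_bar = 21.418 / 6 = 3.5696667
sigma_hat = R_bar / d2 = 3.5696667 / 1.693 = 2.1085

2.1085


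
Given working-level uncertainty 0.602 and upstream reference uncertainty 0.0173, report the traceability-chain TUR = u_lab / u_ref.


TUR = u_lab / u_ref
= 0.602 / 0.0173
= 34.7977

34.7977


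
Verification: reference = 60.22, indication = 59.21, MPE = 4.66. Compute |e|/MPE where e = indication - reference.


e = indication - reference = 59.21 - 60.22 = -1.0100
|e| = 1.0100
ratio = |e| / MPE = 1.0100 / 4.66
ratio = 0.2167

0.2167


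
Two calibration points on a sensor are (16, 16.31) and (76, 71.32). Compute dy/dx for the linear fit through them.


slope = (y2 - y1) / (x2 - x1)
= (71.32 - 16.31) / (76 - 16)
= 55.0100 / 60
= 0.9168

0.9168


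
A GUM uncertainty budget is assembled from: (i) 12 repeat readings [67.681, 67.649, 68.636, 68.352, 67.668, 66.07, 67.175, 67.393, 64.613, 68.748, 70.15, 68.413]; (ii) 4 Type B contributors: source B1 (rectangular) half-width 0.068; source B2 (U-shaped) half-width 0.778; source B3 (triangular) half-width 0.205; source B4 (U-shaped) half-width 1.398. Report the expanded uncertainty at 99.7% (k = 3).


mean = (67.681 + 67.649 + 68.636 + 68.352 + 67.668 + 66.07 + 67.175 + 67.393 + 64.613 + 68.748 + 70.15 + 68.413) / 12 = 67.71233333
s = sqrt(sum((x - mean)^2)/(n-1)) = 1.3970383
u_A = s / sqrt(n) = 1.3970383 / sqrt(12) = 0.40329022
u_B1 = 0.068 / sqrt(3) = 0.039259818
u_B2 = 0.778 / sqrt(2) = 0.55012908
u_B3 = 0.205 / sqrt(6) = 0.0836909
u_B4 = 1.398 / sqrt(2) = 0.98853528
uc = sqrt(0.40329022^2 + 0.039259818^2 + 0.55012908^2 + 0.0836909^2 + 0.98853528^2) = 1.2045881
U = k * uc = 3 * 1.2045881
U = 3.6138

3.6138


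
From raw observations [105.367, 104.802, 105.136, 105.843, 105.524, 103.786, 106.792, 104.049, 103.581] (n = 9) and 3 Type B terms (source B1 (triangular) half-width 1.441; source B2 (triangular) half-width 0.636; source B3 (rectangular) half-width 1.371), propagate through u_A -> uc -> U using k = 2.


mean = (105.367 + 104.802 + 105.136 + 105.843 + 105.524 + 103.786 + 106.792 + 104.049 + 103.581) / 9 = 104.9866667
s = sqrt(sum((x - mean)^2)/(n-1)) = 1.0475588
u_A = s / sqrt(n) = 1.0475588 / sqrt(9) = 0.34918627
u_B1 = 1.441 / sqrt(6) = 0.58828579
u_B2 = 0.636 / sqrt(6) = 0.25964591
u_B3 = 1.371 / sqrt(3) = 0.79154722
uc = sqrt(0.34918627^2 + 0.58828579^2 + 0.25964591^2 + 0.79154722^2) = 1.0779491
U = k * uc = 2 * 1.0779491
U = 2.1559

2.1559


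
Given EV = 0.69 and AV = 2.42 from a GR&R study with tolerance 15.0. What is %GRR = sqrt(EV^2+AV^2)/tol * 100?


GRR = sqrt(EV^2 + AV^2) = sqrt(0.69^2 + 2.42^2) = 2.5164459
%GRR = GRR / tol * 100 = 2.5164459 / 15.0 * 100
%GRR = 16.7763

16.7763


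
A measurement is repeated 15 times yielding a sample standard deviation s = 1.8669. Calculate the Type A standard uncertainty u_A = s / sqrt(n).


u_A = s / sqrt(n)
u_A = 1.8669 / sqrt(15)
u_A = 1.8669 / 3.8729833
u_A = 0.4820

0.4820


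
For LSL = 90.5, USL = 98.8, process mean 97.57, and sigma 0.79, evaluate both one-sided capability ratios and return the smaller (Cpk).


Cpu = (USL - mean) / (3*sigma) = (98.8 - 97.57) / (3*0.79) = 0.5190
Cpl = (mean - LSL) / (3*sigma) = (97.57 - 90.5) / (3*0.79) = 2.9831
Cpk = min(Cpu, Cpl) = 0.5190

0.5190


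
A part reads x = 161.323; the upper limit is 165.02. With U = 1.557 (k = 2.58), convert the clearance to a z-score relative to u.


u = U / k = 1.557 / 2.58 = 0.60348837
margin = |USL - x| = |165.02 - 161.323| = 3.697
z = margin / u = 3.697 / 0.60348837
z = 6.1261

6.1261


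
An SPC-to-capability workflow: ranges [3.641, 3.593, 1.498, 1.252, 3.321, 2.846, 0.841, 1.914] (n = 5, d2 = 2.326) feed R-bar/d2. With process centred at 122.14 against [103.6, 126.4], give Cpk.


R_bar = (3.641 + 3.593 + 1.498 + 1.252 + 3.321 + 2.846 + 0.841 + 1.914) / 8 = 2.36325
sigma = R_bar / d2 = 2.36325 / 2.326 = 1.0160146
Cp = (USL - LSL)/(6*sigma) = (126.4 - 103.6)/(6*1.0160146) = 3.7401
Cpu = (126.4 - 122.14)/(3*1.0160146) = 1.3976
Cpl = (122.14 - 103.6)/(3*1.0160146) = 6.0826
Cpk = min(Cpu, Cpl) = 1.3976

1.3976


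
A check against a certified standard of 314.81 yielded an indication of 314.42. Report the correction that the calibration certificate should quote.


Correction = standard - reading
= 314.81 - 314.42
= 0.3900

0.3900


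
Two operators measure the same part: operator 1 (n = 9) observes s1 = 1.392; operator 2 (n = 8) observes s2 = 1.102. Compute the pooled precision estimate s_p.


s_p = sqrt(((n1-1)*s1^2 + (n2-1)*s2^2) / (n1+n2-2))
numerator = (9-1)*1.392^2 + (8-1)*1.102^2 = 15.501312 + 8.500828 = 24.00214
denominator = 9 + 8 - 2 = 15
s_p^2 = 24.00214 / 15 = 1.6001427
s_p = sqrt(1.6001427) = 1.2650

1.2650


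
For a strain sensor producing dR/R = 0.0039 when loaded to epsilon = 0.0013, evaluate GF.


GF = (dR/R) / epsilon
= 0.0039 / 0.0013
= 3.0000

3.0000


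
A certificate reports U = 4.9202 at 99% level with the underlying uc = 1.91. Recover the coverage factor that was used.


k = U / uc
k = 4.9202 / 1.91
k = 2.576

2.576


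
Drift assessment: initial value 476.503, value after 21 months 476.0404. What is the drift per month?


rate = (v2 - v1) / months
= (476.0404 - 476.503) / 21
= -0.4626 / 21
= -0.0220

-0.0220


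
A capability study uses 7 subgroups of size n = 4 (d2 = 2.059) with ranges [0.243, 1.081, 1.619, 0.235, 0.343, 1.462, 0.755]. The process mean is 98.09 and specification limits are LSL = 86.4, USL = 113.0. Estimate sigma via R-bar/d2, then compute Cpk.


R_bar = (0.243 + 1.081 + 1.619 + 0.235 + 0.343 + 1.462 + 0.755) / 7 = 0.81971429
sigma = R_bar / d2 = 0.81971429 / 2.059 = 0.39811282
Cp = (USL - LSL)/(6*sigma) = (113.0 - 86.4)/(6*0.39811282) = 11.1359
Cpu = (113.0 - 98.09)/(3*0.39811282) = 12.4839
Cpl = (98.09 - 86.4)/(3*0.39811282) = 9.7878
Cpk = min(Cpu, Cpl) = 9.7878

9.7878


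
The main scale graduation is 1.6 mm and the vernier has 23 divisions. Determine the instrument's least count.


LC = MSD / n_div
= 1.6 / 23
= 0.0696

0.0696


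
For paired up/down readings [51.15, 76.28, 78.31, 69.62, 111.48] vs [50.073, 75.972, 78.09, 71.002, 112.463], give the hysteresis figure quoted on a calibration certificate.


|51.15 - 50.073| = 1.0770
|76.28 - 75.972| = 0.3080
|78.31 - 78.09| = 0.2200
|69.62 - 71.002| = 1.3820
|111.48 - 112.463| = 0.9830
hysteresis = max(diffs) = 1.3820

1.3820


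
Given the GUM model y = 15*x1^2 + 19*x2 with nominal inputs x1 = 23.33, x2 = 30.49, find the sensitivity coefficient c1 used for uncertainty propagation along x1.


y = 15*x1^2 + 19*x2
dy/dx1 = 2*15*x1
Evaluate at x1 = 23.33: c1 = 30 * 23.33
c1 = 699.9000

699.9000


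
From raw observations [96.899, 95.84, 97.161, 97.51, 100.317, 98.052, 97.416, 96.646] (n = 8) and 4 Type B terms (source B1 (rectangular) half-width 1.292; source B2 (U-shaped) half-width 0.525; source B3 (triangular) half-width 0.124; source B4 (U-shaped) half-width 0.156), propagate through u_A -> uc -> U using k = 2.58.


mean = (96.899 + 95.84 + 97.161 + 97.51 + 100.317 + 98.052 + 97.416 + 96.646) / 8 = 97.480125
s = sqrt(sum((x - mean)^2)/(n-1)) = 1.3204559
u_A = s / sqrt(n) = 1.3204559 / sqrt(8) = 0.46685166
u_B1 = 1.292 / sqrt(3) = 0.74593655
u_B2 = 0.525 / sqrt(2) = 0.37123106
u_B3 = 0.124 / sqrt(6) = 0.050622788
u_B4 = 0.156 / sqrt(2) = 0.11030866
uc = sqrt(0.46685166^2 + 0.74593655^2 + 0.37123106^2 + 0.050622788^2 + 0.11030866^2) = 0.96276424
U = k * uc = 2.58 * 0.96276424
U = 2.4839

2.4839


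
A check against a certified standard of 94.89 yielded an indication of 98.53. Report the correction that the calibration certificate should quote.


Correction = standard - reading
= 94.89 - 98.53
= -3.6400

-3.6400


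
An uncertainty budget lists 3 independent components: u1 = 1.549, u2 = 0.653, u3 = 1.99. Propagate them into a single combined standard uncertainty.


uc = sqrt(1.549^2 + 0.653^2 + 1.99^2)
uc = sqrt(6.78591)
uc = 2.6050

2.6050


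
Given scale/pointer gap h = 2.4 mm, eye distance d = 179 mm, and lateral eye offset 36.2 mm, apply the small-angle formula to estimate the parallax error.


error = h * offset / d
= 2.4 * 36.2 / 179
= 0.4854

0.4854


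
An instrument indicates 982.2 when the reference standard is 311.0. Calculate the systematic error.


Systematic error = measured - true
= 982.2 - 311.0
= 671.2000

671.2000


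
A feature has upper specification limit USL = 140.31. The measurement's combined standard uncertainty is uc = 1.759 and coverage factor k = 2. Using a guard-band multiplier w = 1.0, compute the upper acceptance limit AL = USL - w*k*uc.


U = k * uc = 2 * 1.759 = 3.518
guard band g = w * U = 1.0 * 3.518 = 3.518
AL = USL - g = 140.31 - 3.518
AL = 136.7920

136.7920


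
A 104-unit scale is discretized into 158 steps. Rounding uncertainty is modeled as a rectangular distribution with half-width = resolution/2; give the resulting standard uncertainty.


resolution = range / divisions
resolution = 104 / 158 = 0.65822785
u_res = resolution / (2*sqrt(3))
u_res = 0.65822785 / 3.4641016
u_res = 0.1900

0.1900


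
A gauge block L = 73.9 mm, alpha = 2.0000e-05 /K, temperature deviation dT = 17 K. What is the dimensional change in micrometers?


dL = L * alpha * dT
= 73.9 * 2.0000e-05 * 17
= 0.0251260 mm
dL_um = 0.0251260 * 1000 = 25.1260 um

25.1260


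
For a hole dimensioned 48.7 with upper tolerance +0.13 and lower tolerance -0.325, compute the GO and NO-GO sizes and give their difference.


GO = nominal - lower_tol (smallest hole = maximum material condition)
GO = 48.7 - 0.325 = 48.375
NO-GO = nominal + upper_tol (largest hole = least material condition)
NO-GO = 48.7 + 0.13 = 48.83
spread = NO-GO - GO = 48.83 - 48.375 = 0.4550

0.4550


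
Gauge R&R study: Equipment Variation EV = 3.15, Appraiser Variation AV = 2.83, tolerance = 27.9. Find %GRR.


GRR = sqrt(EV^2 + AV^2) = sqrt(3.15^2 + 2.83^2) = 4.2345484
%GRR = GRR / tol * 100 = 4.2345484 / 27.9 * 100
%GRR = 15.1776

15.1776


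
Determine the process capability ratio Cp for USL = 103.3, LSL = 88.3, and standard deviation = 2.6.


Cp = (USL - LSL) / (6 * sigma)
= (103.3 - 88.3) / (6 * 2.6)
= 15.0000 / 15.6000
= 0.9615

0.9615


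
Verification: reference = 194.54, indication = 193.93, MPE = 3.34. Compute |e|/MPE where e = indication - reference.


e = indication - reference = 193.93 - 194.54 = -0.6100
|e| = 0.6100
ratio = |e| / MPE = 0.6100 / 3.34
ratio = 0.1826

0.1826


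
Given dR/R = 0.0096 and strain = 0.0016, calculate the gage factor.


GF = (dR/R) / epsilon
= 0.0096 / 0.0016
= 6.0000

6.0000


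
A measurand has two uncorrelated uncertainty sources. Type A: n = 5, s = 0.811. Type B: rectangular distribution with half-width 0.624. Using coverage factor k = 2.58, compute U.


u_A = s / sqrt(n) = 0.811 / sqrt(5) = 0.36269023
u_B = half_width / sqrt(3) = 0.624 / sqrt(3) = 0.36026657
uc = sqrt(u_A^2 + u_B^2) = sqrt(0.36269023^2 + 0.36026657^2) = 0.51121053
U = k * uc = 2.58 * 0.51121053
U = 1.3189

1.3189


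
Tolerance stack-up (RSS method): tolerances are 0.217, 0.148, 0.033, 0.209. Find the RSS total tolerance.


RSS = sqrt(0.217^2 + 0.148^2 + 0.033^2 + 0.209^2)
= sqrt(0.113763)
= 0.3373

0.3373


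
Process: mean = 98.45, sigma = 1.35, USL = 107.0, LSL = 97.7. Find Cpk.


Cpu = (USL - mean) / (3*sigma) = (107.0 - 98.45) / (3*1.35) = 2.1111
Cpl = (mean - LSL) / (3*sigma) = (98.45 - 97.7) / (3*1.35) = 0.1852
Cpk = min(Cpu, Cpl) = 0.1852

0.1852


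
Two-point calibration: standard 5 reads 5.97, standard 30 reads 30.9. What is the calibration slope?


slope = (y2 - y1) / (x2 - x1)
= (30.9 - 5.97) / (30 - 5)
= 24.9300 / 25
= 0.9972

0.9972


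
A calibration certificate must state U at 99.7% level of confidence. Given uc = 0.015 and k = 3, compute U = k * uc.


U = k * uc
U = 3 * 0.015
U = 0.0450

0.0450


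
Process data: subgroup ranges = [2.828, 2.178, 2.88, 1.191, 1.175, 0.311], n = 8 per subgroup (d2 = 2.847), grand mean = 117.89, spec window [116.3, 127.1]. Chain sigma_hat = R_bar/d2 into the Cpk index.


R_bar = (2.828 + 2.178 + 2.88 + 1.191 + 1.175 + 0.311) / 6 = 1.7605
sigma = R_bar / d2 = 1.7605 / 2.847 = 0.61837021
Cp = (USL - LSL)/(6*sigma) = (127.1 - 116.3)/(6*0.61837021) = 2.9109
Cpu = (127.1 - 117.89)/(3*0.61837021) = 4.9647
Cpl = (117.89 - 116.3)/(3*0.61837021) = 0.8571
Cpk = min(Cpu, Cpl) = 0.8571

0.8571


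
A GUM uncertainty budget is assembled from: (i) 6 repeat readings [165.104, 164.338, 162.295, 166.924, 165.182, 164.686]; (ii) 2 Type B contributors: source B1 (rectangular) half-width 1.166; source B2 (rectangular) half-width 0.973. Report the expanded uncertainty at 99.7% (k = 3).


mean = (165.104 + 164.338 + 162.295 + 166.924 + 165.182 + 164.686) / 6 = 164.7548333
s = sqrt(sum((x - mean)^2)/(n-1)) = 1.4992625
u_A = s / sqrt(n) = 1.4992625 / sqrt(6) = 0.61207135
u_B1 = 1.166 / sqrt(3) = 0.67319041
u_B2 = 0.973 / sqrt(3) = 0.56176181
uc = sqrt(0.61207135^2 + 0.67319041^2 + 0.56176181^2) = 1.0692956
U = k * uc = 3 * 1.0692956
U = 3.2079

3.2079


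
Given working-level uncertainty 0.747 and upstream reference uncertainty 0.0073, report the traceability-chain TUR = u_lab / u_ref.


TUR = u_lab / u_ref
= 0.747 / 0.0073
= 102.3288

102.3288


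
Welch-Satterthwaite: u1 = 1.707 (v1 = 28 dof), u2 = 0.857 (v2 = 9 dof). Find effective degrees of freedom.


uc = sqrt(u1^2 + u2^2) = sqrt(1.707^2 + 0.857^2) = 1.9100518
v_eff = uc^4 / (u1^4/v1 + u2^4/v2)
= 1.9100518^4 / (1.707^4/28 + 0.857^4/9)
= 13.310077 / 0.36316775
v_eff = 36.6499

36.6499


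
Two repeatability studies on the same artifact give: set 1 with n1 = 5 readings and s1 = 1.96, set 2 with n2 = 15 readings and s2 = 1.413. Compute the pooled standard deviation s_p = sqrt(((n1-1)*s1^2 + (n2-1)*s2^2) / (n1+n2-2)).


s_p = sqrt(((n1-1)*s1^2 + (n2-1)*s2^2) / (n1+n2-2))
numerator = (5-1)*1.96^2 + (15-1)*1.413^2 = 15.3664 + 27.951966 = 43.318366
denominator = 5 + 15 - 2 = 18
s_p^2 = 43.318366 / 18 = 2.4065759
s_p = sqrt(2.4065759) = 1.5513

1.5513


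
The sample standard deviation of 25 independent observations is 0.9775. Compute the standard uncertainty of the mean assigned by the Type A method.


u_A = s / sqrt(n)
u_A = 0.9775 / sqrt(25)
u_A = 0.9775 / 5
u_A = 0.1955

0.1955


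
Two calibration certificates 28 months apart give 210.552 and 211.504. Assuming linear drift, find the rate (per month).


rate = (v2 - v1) / months
= (211.504 - 210.552) / 28
= 0.9520 / 28
= 0.0340

0.0340


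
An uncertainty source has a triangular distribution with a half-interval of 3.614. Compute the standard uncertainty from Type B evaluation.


u_B = half_width / sqrt(6)
u_B = 3.614 / 2.4494897
u_B = 1.4754

1.4754


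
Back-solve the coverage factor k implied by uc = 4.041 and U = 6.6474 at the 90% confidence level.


k = U / uc
k = 6.6474 / 4.041
k = 1.645

1.645


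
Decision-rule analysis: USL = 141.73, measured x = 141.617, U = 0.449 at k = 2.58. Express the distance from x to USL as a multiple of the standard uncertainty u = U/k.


u = U / k = 0.449 / 2.58 = 0.17403101
margin = |USL - x| = |141.73 - 141.617| = 0.113
z = margin / u = 0.113 / 0.17403101
z = 0.6493

0.6493


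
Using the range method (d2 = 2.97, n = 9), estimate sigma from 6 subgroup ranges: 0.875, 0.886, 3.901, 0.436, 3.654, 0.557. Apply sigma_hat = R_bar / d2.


R_bar = (0.875 + 0.886 + 3.901 + 0.436 + 3.654 + 0.557) / 6
R_bar = 10.309 / 6 = 1.7181667
sigma_hat = R_bar / d2 = 1.7181667 / 2.97 = 0.5785

0.5785
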